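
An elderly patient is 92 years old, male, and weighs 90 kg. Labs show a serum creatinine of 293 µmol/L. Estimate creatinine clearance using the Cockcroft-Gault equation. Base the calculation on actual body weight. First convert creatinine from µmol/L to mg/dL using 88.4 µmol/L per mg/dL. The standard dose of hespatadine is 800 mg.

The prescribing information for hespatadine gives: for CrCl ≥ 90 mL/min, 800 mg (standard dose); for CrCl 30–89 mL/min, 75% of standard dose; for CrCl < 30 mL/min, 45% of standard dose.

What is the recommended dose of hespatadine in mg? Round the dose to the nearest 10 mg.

360 mg

SCr = 293 / 88.4 = 3.314 mg/dL
CrCl = (140 − 92) × 90 / (72 × 3.314) = 4320.0 / 238.61 ≈ 18.1 mL/min
CrCl ≈ 18 mL/min → bracket < 30 mL/min.
45% of 800 mg = 360 mg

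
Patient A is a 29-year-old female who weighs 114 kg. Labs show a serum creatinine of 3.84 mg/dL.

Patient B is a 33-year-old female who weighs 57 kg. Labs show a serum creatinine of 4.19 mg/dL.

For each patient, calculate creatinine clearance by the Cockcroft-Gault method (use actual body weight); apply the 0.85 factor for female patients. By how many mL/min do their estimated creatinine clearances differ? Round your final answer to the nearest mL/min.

Patient A: CrCl = (140 − 29) × 114 / (72 × 3.84) × 0.85 = 12654.0 / 276.48 × 0.85 ≈ 38.9 mL/min
Patient B: CrCl = (140 − 33) × 57 / (72 × 4.19) × 0.85 = 6099.0 / 301.68 × 0.85 ≈ 17.2 mL/min
|38.9 − 17.2| = 21.7 mL/min

22 mL/min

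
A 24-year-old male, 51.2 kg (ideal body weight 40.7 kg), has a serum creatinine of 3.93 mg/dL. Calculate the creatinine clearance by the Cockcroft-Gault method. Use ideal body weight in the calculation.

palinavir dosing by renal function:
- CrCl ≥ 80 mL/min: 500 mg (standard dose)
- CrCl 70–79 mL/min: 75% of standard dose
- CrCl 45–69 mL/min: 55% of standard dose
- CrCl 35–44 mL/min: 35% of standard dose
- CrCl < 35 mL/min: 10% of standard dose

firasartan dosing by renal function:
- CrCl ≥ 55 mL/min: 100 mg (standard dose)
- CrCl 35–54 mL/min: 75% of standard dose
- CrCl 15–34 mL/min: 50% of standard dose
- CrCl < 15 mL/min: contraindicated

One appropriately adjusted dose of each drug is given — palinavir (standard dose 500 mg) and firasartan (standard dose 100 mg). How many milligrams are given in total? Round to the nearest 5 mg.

CrCl = (140 − 24) × 40.7 / (72 × 3.93) = 4721.2 / 282.96 ≈ 16.7 mL/min
CrCl ≈ 17 mL/min.
palinavir: < 35 mL/min → 10% of 500 mg = 50 mg.
firasartan: 15–34 mL/min → 50% of 100 mg = 50 mg.
Total = 50 + 50 = 100 mg.

100 mg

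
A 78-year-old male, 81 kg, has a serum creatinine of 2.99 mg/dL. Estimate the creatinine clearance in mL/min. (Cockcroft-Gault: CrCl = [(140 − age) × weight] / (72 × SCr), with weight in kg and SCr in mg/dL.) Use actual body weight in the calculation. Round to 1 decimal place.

23.3 mL/min

CrCl = (140 − 78) × 81 / (72 × 2.99) = 5022.0 / 215.28 ≈ 23.3 mL/min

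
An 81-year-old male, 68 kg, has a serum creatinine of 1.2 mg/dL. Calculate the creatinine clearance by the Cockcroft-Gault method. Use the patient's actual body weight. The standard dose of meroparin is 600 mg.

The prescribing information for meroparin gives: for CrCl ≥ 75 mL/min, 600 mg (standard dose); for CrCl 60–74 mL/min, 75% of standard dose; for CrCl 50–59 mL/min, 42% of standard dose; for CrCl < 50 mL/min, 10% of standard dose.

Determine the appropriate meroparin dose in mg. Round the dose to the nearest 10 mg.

60 mg

CrCl = (140 − 81) × 68 / (72 × 1.2) = 4012.0 / 86.40 ≈ 46.4 mL/min
CrCl ≈ 46 mL/min → bracket < 50 mL/min.
10% of 600 mg = 60 mg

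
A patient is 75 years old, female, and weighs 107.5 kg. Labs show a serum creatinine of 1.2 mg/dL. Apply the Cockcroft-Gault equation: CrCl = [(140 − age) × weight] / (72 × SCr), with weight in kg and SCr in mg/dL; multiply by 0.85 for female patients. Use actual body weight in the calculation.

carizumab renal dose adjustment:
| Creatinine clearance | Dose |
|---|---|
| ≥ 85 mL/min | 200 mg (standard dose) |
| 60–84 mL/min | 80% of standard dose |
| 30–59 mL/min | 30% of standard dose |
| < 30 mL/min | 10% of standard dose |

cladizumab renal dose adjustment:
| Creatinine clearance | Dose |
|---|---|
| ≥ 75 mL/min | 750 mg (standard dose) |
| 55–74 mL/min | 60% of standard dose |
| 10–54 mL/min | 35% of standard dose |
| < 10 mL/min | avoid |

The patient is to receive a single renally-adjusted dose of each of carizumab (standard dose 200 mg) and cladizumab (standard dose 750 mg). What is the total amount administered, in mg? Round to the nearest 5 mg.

CrCl = (140 − 75) × 107.5 / (72 × 1.2) × 0.85 = 6987.5 / 86.40 × 0.85 ≈ 68.7 mL/min
CrCl ≈ 69 mL/min.
carizumab: 60–84 mL/min → 80% of 200 mg = 160 mg.
cladizumab: 55–74 mL/min → 60% of 750 mg = 450 mg.
Total = 160 + 450 = 610 mg.

610 mg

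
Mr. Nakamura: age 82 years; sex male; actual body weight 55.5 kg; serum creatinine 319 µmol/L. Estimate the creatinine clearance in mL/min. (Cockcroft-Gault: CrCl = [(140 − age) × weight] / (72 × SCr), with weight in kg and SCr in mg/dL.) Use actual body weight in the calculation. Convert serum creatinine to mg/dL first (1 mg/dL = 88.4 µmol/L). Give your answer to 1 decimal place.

12.4 mL/min

SCr = 319 / 88.4 = 3.609 mg/dL
CrCl = (140 − 82) × 55.5 / (72 × 3.609) = 3219.0 / 259.85 ≈ 12.4 mL/min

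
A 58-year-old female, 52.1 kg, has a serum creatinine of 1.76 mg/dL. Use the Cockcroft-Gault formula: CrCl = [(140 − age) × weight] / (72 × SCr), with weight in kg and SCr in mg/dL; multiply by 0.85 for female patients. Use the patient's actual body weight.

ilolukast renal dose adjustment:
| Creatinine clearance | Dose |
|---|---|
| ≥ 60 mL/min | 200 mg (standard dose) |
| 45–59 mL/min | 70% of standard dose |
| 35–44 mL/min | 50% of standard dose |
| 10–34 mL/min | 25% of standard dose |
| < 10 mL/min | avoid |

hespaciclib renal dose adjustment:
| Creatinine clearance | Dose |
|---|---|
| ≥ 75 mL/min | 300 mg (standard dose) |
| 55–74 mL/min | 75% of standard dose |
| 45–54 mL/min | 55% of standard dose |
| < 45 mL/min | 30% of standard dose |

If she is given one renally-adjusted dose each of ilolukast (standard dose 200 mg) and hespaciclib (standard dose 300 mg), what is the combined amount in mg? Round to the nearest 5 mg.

CrCl = (140 − 58) × 52.1 / (72 × 1.76) × 0.85 = 4272.2 / 126.72 × 0.85 ≈ 28.7 mL/min
CrCl ≈ 29 mL/min.
ilolukast: 10–34 mL/min → 25% of 200 mg = 50 mg.
hespaciclib: < 45 mL/min → 30% of 300 mg = 90 mg.
Total = 50 + 90 = 140 mg.

140 mg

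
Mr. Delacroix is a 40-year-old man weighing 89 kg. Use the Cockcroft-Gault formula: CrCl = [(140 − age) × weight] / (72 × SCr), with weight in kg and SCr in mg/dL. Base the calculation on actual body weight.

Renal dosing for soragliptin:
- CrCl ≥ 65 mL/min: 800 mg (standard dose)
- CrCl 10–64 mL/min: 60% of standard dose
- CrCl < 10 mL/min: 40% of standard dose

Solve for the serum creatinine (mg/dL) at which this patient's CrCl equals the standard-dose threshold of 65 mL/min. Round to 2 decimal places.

1.90 mg/dL

Standard dose requires CrCl ≥ 65 mL/min.
Set (140 − 40) × 89 / (72 × SCr) = 65
SCr = (140 − 40) × 89 / (72 × 65) = 1.902 mg/dL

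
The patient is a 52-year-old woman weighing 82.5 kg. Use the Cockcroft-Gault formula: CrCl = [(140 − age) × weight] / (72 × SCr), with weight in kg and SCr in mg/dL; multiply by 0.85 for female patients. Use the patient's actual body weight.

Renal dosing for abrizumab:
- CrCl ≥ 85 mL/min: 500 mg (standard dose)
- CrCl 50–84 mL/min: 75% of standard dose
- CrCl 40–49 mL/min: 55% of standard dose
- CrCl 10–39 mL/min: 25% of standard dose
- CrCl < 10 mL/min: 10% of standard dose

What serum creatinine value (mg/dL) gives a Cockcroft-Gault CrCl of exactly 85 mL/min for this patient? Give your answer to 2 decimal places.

Standard dose requires CrCl ≥ 85 mL/min.
Set (140 − 52) × 82.5 × 0.85 / (72 × SCr) = 85
SCr = (140 − 52) × 82.5 × 0.85 / (72 × 85) = 1.008 mg/dL

1.01 mg/dL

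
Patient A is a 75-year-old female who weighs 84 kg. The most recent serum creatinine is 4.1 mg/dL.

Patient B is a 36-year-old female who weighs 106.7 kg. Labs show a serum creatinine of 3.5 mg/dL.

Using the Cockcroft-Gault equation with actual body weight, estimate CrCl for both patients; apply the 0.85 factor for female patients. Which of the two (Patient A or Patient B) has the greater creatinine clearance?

Patient B

Patient A: CrCl = (140 − 75) × 84 / (72 × 4.1) × 0.85 = 5460.0 / 295.20 × 0.85 ≈ 15.7 mL/min
Patient B: CrCl = (140 − 36) × 106.7 / (72 × 3.5) × 0.85 = 11096.8 / 252.00 × 0.85 ≈ 37.4 mL/min
15.7 vs 37.4 mL/min → Patient B is higher.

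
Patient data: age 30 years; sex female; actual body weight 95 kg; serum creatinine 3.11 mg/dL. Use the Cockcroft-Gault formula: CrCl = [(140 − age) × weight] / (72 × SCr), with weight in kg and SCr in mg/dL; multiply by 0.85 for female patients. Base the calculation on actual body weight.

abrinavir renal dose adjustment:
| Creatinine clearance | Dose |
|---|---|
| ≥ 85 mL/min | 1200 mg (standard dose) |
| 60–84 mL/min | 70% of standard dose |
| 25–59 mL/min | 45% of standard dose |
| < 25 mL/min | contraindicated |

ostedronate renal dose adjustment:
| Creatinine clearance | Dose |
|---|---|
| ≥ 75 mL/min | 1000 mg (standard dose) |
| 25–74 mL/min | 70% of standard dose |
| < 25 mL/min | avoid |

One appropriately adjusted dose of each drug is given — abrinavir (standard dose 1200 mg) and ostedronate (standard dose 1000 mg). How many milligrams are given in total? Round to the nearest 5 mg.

CrCl = (140 − 30) × 95 / (72 × 3.11) × 0.85 = 10450.0 / 223.92 × 0.85 ≈ 39.7 mL/min
CrCl ≈ 40 mL/min.
abrinavir: 25–59 mL/min → 45% of 1200 mg = 540 mg.
ostedronate: 25–74 mL/min → 70% of 1000 mg = 700 mg.
Total = 540 + 700 = 1240 mg.

1240 mg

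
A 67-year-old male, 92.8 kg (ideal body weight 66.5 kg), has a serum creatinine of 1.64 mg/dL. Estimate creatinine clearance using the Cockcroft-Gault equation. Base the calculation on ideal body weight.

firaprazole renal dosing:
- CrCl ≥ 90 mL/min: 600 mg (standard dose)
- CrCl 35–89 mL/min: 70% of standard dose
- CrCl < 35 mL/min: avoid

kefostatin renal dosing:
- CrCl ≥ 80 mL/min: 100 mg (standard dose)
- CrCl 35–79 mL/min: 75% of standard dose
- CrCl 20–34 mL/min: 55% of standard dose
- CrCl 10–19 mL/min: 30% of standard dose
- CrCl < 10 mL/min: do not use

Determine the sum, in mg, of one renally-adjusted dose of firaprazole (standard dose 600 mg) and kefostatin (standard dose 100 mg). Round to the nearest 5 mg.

CrCl = (140 − 67) × 66.5 / (72 × 1.64) = 4854.5 / 118.08 ≈ 41.1 mL/min
CrCl ≈ 41 mL/min.
firaprazole: 35–89 mL/min → 70% of 600 mg = 420 mg.
kefostatin: 35–79 mL/min → 75% of 100 mg = 75 mg.
Total = 420 + 75 = 495 mg.

495 mg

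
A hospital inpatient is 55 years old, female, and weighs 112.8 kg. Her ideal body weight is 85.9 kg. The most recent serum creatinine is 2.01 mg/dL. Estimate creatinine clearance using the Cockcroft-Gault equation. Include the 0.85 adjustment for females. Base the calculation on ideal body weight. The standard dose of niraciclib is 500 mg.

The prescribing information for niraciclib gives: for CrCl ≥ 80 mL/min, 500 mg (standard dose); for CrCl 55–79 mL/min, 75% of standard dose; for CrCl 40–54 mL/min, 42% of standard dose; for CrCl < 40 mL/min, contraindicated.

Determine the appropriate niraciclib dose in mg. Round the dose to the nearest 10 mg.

CrCl = (140 − 55) × 85.9 / (72 × 2.01) × 0.85 = 7301.5 / 144.72 × 0.85 ≈ 42.9 mL/min
CrCl ≈ 43 mL/min → bracket 40–54 mL/min.
42% of 500 mg = 210 mg

210 mg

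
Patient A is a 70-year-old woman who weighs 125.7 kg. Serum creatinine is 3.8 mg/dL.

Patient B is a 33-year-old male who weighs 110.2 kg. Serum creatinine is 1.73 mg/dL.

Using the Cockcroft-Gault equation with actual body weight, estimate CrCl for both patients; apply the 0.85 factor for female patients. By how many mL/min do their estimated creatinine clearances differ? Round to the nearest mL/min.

Patient A: CrCl = (140 − 70) × 125.7 / (72 × 3.8) × 0.85 = 8799.0 / 273.60 × 0.85 ≈ 27.3 mL/min
Patient B: CrCl = (140 − 33) × 110.2 / (72 × 1.73) = 11791.4 / 124.56 ≈ 94.7 mL/min
|27.3 − 94.7| = 67.4 mL/min

67 mL/min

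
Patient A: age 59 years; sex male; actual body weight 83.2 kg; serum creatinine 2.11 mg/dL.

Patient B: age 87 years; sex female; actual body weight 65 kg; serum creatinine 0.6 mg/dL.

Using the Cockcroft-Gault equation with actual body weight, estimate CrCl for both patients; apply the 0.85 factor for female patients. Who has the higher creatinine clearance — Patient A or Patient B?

Patient B

Patient A: CrCl = (140 − 59) × 83.2 / (72 × 2.11) = 6739.2 / 151.92 ≈ 44.4 mL/min
Patient B: CrCl = (140 − 87) × 65 / (72 × 0.6) × 0.85 = 3445.0 / 43.20 × 0.85 ≈ 67.8 mL/min
44.4 vs 67.8 mL/min → Patient B is higher.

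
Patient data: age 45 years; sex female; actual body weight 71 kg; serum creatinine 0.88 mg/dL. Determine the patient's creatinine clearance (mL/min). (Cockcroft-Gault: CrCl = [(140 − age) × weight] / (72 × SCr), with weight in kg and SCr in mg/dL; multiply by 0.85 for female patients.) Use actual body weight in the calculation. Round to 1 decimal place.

CrCl = (140 − 45) × 71 / (72 × 0.88) × 0.85 = 6745.0 / 63.36 × 0.85 ≈ 90.5 mL/min

90.5 mL/min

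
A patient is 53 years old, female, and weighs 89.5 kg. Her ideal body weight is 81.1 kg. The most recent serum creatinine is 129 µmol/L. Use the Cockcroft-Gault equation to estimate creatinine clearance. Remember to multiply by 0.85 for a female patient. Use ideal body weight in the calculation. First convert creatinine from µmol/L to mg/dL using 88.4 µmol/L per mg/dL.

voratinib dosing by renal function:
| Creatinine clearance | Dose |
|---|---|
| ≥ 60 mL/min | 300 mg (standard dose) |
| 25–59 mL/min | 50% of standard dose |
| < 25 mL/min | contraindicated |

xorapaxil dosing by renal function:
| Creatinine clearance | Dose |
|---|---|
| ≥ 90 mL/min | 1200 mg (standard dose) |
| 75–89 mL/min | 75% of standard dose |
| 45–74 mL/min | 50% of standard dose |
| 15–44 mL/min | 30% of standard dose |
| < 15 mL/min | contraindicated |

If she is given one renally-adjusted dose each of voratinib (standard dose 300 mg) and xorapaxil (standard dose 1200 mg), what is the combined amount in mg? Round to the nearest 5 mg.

SCr = 129 / 88.4 = 1.459 mg/dL
CrCl = (140 − 53) × 81.1 / (72 × 1.459) × 0.85 = 7055.7 / 105.05 × 0.85 ≈ 57.1 mL/min
CrCl ≈ 57 mL/min.
voratinib: 25–59 mL/min → 50% of 300 mg = 150 mg.
xorapaxil: 45–74 mL/min → 50% of 1200 mg = 600 mg.
Total = 150 + 600 = 750 mg.

750 mg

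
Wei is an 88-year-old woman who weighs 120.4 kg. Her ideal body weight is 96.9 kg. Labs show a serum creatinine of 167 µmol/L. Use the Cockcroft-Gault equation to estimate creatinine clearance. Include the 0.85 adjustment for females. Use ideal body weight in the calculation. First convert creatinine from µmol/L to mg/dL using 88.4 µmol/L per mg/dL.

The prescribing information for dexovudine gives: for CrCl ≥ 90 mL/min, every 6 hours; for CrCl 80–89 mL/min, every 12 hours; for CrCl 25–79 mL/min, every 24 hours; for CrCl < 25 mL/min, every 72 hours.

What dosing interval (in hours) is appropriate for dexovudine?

every 24 hours

SCr = 167 / 88.4 = 1.889 mg/dL
CrCl = (140 − 88) × 96.9 / (72 × 1.889) × 0.85 = 5038.8 / 136.01 × 0.85 ≈ 31.5 mL/min
CrCl ≈ 31 mL/min → bracket 25–79 mL/min → every 24 hours.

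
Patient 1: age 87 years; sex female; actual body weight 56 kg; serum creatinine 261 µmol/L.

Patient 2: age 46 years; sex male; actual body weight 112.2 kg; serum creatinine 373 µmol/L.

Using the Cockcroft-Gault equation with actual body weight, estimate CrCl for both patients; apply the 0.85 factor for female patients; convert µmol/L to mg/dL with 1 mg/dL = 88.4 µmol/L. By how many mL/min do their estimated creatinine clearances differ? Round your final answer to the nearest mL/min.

Patient 1: SCr = 261 / 88.4 = 2.952 mg/dL
Patient 1: CrCl = (140 − 87) × 56 / (72 × 2.952) × 0.85 = 2968.0 / 212.54 × 0.85 ≈ 11.9 mL/min
Patient 2: SCr = 373 / 88.4 = 4.219 mg/dL
Patient 2: CrCl = (140 − 46) × 112.2 / (72 × 4.219) = 10546.8 / 303.77 ≈ 34.7 mL/min
|11.9 − 34.7| = 22.8 mL/min

23 mL/min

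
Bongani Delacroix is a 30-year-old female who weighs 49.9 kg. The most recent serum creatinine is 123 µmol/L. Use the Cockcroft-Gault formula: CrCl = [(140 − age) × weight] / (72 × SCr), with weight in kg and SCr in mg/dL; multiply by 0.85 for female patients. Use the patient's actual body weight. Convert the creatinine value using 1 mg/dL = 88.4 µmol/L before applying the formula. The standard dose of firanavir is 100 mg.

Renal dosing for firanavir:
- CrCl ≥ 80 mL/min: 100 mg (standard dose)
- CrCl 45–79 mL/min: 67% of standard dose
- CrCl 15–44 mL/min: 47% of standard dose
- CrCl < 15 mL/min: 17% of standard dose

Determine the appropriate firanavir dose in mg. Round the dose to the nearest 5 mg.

65 mg

SCr = 123 / 88.4 = 1.391 mg/dL
CrCl = (140 − 30) × 49.9 / (72 × 1.391) × 0.85 = 5489.0 / 100.15 × 0.85 ≈ 46.6 mL/min
CrCl ≈ 47 mL/min → bracket 45–79 mL/min.
67% of 100 mg = 67 mg → 65 mg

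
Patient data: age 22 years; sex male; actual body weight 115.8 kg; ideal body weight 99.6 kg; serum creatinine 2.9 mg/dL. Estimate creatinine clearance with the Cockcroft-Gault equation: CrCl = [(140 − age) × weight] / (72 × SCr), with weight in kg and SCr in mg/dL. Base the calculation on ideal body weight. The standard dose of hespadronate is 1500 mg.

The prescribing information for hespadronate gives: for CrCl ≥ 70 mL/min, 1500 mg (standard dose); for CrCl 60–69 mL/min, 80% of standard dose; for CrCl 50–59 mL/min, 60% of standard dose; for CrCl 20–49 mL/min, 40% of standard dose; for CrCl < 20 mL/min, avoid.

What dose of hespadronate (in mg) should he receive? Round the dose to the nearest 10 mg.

900 mg

CrCl = (140 − 22) × 99.6 / (72 × 2.9) = 11752.8 / 208.80 ≈ 56.3 mL/min
CrCl ≈ 56 mL/min → bracket 50–59 mL/min.
60% of 1500 mg = 900 mg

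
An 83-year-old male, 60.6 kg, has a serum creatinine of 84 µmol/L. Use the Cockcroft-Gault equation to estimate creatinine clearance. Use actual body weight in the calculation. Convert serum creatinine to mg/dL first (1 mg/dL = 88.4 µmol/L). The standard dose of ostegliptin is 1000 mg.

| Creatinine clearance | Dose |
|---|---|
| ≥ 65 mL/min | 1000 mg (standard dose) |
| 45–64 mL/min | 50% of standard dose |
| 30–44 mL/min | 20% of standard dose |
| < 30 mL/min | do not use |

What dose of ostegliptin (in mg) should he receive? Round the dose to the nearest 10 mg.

500 mg

SCr = 84 / 88.4 = 0.95 mg/dL
CrCl = (140 − 83) × 60.6 / (72 × 0.95) = 3454.2 / 68.40 ≈ 50.5 mL/min
CrCl ≈ 50 mL/min → bracket 45–64 mL/min.
50% of 1000 mg = 500 mg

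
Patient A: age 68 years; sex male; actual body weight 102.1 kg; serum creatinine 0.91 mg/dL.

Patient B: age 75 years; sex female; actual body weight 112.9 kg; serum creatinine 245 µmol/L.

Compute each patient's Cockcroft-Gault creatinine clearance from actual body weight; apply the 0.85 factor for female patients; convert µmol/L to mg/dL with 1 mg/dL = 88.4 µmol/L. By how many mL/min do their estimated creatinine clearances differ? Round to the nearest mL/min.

Patient A: CrCl = (140 − 68) × 102.1 / (72 × 0.91) = 7351.2 / 65.52 ≈ 112.2 mL/min
Patient B: SCr = 245 / 88.4 = 2.771 mg/dL
Patient B: CrCl = (140 − 75) × 112.9 / (72 × 2.771) × 0.85 = 7338.5 / 199.51 × 0.85 ≈ 31.3 mL/min
|112.2 − 31.3| = 80.9 mL/min

81 mL/min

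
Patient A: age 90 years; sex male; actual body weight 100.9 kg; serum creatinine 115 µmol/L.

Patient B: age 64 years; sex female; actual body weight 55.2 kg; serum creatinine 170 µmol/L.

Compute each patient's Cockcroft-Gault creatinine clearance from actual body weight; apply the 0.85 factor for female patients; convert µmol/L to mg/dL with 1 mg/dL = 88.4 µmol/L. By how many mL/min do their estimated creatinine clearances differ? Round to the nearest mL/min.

Patient A: SCr = 115 / 88.4 = 1.301 mg/dL
Patient A: CrCl = (140 − 90) × 100.9 / (72 × 1.301) = 5045.0 / 93.67 ≈ 53.9 mL/min
Patient B: SCr = 170 / 88.4 = 1.923 mg/dL
Patient B: CrCl = (140 − 64) × 55.2 / (72 × 1.923) × 0.85 = 4195.2 / 138.46 × 0.85 ≈ 25.8 mL/min
|53.9 − 25.8| = 28.1 mL/min

28 mL/min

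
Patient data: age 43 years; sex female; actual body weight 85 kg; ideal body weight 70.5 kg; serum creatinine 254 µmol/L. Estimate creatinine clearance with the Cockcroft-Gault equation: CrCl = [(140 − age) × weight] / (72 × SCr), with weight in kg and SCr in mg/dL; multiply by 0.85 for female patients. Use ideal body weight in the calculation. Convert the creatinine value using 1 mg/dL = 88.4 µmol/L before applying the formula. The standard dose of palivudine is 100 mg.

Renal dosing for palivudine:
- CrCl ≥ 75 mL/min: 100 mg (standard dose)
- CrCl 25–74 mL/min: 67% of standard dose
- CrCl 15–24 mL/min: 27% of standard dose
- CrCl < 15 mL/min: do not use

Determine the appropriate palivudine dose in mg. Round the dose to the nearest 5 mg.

SCr = 254 / 88.4 = 2.873 mg/dL
CrCl = (140 − 43) × 70.5 / (72 × 2.873) × 0.85 = 6838.5 / 206.86 × 0.85 ≈ 28.1 mL/min
CrCl ≈ 28 mL/min → bracket 25–74 mL/min.
67% of 100 mg = 67 mg → 65 mg

65 mg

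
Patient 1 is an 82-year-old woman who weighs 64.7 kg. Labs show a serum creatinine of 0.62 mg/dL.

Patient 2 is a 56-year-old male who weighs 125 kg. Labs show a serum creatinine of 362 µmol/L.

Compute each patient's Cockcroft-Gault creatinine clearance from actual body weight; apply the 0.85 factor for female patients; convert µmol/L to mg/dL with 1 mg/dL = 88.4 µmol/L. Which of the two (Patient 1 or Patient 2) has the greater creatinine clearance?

Patient 1

Patient 1: CrCl = (140 − 82) × 64.7 / (72 × 0.62) × 0.85 = 3752.6 / 44.64 × 0.85 ≈ 71.5 mL/min
Patient 2: SCr = 362 / 88.4 = 4.095 mg/dL
Patient 2: CrCl = (140 − 56) × 125 / (72 × 4.095) = 10500.0 / 294.84 ≈ 35.6 mL/min
71.5 vs 35.6 mL/min → Patient 1 is higher.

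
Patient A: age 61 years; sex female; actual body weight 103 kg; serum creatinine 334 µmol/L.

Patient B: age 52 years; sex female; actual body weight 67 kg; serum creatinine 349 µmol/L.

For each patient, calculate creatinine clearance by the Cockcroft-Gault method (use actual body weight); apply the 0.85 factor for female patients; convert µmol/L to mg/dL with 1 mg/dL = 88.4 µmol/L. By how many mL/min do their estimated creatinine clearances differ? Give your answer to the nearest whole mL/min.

8 mL/min

Patient A: SCr = 334 / 88.4 = 3.778 mg/dL
Patient A: CrCl = (140 − 61) × 103 / (72 × 3.778) × 0.85 = 8137.0 / 272.02 × 0.85 ≈ 25.4 mL/min
Patient B: SCr = 349 / 88.4 = 3.948 mg/dL
Patient B: CrCl = (140 − 52) × 67 / (72 × 3.948) × 0.85 = 5896.0 / 284.26 × 0.85 ≈ 17.6 mL/min
|25.4 − 17.6| = 7.8 mL/min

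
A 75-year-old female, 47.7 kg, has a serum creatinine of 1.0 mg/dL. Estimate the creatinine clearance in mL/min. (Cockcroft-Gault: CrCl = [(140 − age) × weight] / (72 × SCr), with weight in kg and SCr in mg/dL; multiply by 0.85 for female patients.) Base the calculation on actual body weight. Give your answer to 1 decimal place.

CrCl = (140 − 75) × 47.7 / (72 × 1) × 0.85 = 3100.5 / 72.00 × 0.85 ≈ 36.6 mL/min

36.6 mL/min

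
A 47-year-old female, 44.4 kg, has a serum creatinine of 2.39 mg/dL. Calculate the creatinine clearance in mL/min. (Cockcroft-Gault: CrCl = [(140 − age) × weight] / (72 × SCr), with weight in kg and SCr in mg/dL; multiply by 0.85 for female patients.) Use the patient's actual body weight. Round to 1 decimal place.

20.4 mL/min

CrCl = (140 − 47) × 44.4 / (72 × 2.39) × 0.85 = 4129.2 / 172.08 × 0.85 ≈ 20.4 mL/min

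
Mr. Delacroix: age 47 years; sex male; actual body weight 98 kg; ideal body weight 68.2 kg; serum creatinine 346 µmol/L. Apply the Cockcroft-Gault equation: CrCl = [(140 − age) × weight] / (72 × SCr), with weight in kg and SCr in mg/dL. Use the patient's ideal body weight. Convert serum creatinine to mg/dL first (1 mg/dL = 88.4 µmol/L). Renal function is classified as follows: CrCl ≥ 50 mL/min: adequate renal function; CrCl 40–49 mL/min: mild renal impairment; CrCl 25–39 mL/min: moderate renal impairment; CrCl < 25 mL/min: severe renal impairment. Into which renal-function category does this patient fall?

SCr = 346 / 88.4 = 3.914 mg/dL
CrCl = (140 − 47) × 68.2 / (72 × 3.914) = 6342.6 / 281.81 ≈ 22.5 mL/min
23 mL/min falls in the 'severe renal impairment' range.

severe renal impairment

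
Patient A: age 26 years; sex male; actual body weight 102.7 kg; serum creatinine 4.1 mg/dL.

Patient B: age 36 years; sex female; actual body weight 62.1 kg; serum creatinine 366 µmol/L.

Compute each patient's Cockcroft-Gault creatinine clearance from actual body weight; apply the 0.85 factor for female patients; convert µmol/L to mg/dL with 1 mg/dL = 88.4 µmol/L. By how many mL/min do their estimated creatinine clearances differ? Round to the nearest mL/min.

Patient A: CrCl = (140 − 26) × 102.7 / (72 × 4.1) = 11707.8 / 295.20 ≈ 39.7 mL/min
Patient B: SCr = 366 / 88.4 = 4.14 mg/dL
Patient B: CrCl = (140 − 36) × 62.1 / (72 × 4.14) × 0.85 = 6458.4 / 298.08 × 0.85 ≈ 18.4 mL/min
|39.7 − 18.4| = 21.3 mL/min

21 mL/min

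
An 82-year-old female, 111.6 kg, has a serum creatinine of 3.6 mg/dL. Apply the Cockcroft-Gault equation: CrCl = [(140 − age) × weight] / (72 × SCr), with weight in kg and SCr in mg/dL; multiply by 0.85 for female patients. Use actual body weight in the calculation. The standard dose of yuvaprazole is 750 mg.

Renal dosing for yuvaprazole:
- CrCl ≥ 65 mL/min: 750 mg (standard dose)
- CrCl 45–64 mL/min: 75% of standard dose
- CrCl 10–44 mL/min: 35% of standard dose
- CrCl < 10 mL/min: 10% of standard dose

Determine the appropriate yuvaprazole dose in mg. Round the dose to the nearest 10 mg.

CrCl = (140 − 82) × 111.6 / (72 × 3.6) × 0.85 = 6472.8 / 259.20 × 0.85 ≈ 21.2 mL/min
CrCl ≈ 21 mL/min → bracket 10–44 mL/min.
35% of 750 mg = 262.5 mg → 260 mg

260 mg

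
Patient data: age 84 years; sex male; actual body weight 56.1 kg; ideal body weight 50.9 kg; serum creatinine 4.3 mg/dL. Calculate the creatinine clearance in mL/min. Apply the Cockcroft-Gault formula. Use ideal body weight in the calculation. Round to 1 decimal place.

CrCl = (140 − 84) × 50.9 / (72 × 4.3) = 2850.4 / 309.60 ≈ 9.2 mL/min

9.2 mL/min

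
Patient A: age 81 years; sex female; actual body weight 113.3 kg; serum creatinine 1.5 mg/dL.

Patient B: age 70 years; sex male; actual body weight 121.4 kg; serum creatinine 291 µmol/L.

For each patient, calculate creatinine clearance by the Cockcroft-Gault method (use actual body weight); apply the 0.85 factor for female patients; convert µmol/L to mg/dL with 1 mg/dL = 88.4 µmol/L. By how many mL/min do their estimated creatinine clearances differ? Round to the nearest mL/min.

17 mL/min

Patient A: CrCl = (140 − 81) × 113.3 / (72 × 1.5) × 0.85 = 6684.7 / 108.00 × 0.85 ≈ 52.6 mL/min
Patient B: SCr = 291 / 88.4 = 3.292 mg/dL
Patient B: CrCl = (140 − 70) × 121.4 / (72 × 3.292) = 8498.0 / 237.02 ≈ 35.9 mL/min
|52.6 − 35.9| = 16.7 mL/min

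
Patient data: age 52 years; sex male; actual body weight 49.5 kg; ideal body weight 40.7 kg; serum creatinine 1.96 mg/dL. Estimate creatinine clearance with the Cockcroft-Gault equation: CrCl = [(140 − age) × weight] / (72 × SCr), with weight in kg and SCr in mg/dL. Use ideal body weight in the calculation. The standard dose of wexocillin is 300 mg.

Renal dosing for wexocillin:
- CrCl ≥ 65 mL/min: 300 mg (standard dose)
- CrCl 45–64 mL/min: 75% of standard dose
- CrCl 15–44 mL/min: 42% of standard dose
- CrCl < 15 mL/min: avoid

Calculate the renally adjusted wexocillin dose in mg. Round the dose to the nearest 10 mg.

130 mg

CrCl = (140 − 52) × 40.7 / (72 × 1.96) = 3581.6 / 141.12 ≈ 25.4 mL/min
CrCl ≈ 25 mL/min → bracket 15–44 mL/min.
42% of 300 mg = 126 mg → 130 mg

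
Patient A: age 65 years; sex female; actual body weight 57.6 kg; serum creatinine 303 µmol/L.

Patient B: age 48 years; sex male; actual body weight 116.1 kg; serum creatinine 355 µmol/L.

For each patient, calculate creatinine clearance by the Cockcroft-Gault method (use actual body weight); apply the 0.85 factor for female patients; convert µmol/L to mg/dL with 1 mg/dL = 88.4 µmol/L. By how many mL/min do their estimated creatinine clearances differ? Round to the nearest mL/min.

Patient A: SCr = 303 / 88.4 = 3.428 mg/dL
Patient A: CrCl = (140 − 65) × 57.6 / (72 × 3.428) × 0.85 = 4320.0 / 246.82 × 0.85 ≈ 14.9 mL/min
Patient B: SCr = 355 / 88.4 = 4.016 mg/dL
Patient B: CrCl = (140 − 48) × 116.1 / (72 × 4.016) = 10681.2 / 289.15 ≈ 36.9 mL/min
|14.9 − 36.9| = 22.0 mL/min

22 mL/min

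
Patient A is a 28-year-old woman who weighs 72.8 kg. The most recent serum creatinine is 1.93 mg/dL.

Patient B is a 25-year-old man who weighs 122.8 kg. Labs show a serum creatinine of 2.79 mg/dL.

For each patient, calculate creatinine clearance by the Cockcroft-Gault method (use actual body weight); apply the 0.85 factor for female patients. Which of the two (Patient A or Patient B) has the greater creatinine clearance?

Patient A: CrCl = (140 − 28) × 72.8 / (72 × 1.93) × 0.85 = 8153.6 / 138.96 × 0.85 ≈ 49.9 mL/min
Patient B: CrCl = (140 − 25) × 122.8 / (72 × 2.79) = 14122.0 / 200.88 ≈ 70.3 mL/min
49.9 vs 70.3 mL/min → Patient B is higher.

Patient B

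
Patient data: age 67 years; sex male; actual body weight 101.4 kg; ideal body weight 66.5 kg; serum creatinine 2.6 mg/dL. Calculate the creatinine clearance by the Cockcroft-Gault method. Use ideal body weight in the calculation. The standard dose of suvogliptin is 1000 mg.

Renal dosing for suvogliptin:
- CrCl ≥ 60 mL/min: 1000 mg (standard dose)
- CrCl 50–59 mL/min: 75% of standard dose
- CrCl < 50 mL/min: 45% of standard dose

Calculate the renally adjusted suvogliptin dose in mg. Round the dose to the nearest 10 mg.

450 mg

CrCl = (140 − 67) × 66.5 / (72 × 2.6) = 4854.5 / 187.20 ≈ 25.9 mL/min
CrCl ≈ 26 mL/min → bracket < 50 mL/min.
45% of 1000 mg = 450 mg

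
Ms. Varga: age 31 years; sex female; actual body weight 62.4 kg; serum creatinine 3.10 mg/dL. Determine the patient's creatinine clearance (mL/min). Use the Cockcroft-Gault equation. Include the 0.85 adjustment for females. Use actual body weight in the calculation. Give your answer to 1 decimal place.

25.9 mL/min

CrCl = (140 − 31) × 62.4 / (72 × 3.1) × 0.85 = 6801.6 / 223.20 × 0.85 ≈ 25.9 mL/min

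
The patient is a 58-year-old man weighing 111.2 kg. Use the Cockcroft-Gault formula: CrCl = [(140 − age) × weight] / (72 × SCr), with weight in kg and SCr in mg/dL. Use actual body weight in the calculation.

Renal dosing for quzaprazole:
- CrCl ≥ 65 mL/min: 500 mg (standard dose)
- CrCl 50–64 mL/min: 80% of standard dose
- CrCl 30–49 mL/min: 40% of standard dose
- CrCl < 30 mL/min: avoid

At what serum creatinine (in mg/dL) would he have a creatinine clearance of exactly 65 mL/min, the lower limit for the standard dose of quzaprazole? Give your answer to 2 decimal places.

1.95 mg/dL

Standard dose requires CrCl ≥ 65 mL/min.
Set (140 − 58) × 111.2 / (72 × SCr) = 65
SCr = (140 − 58) × 111.2 / (72 × 65) = 1.948 mg/dL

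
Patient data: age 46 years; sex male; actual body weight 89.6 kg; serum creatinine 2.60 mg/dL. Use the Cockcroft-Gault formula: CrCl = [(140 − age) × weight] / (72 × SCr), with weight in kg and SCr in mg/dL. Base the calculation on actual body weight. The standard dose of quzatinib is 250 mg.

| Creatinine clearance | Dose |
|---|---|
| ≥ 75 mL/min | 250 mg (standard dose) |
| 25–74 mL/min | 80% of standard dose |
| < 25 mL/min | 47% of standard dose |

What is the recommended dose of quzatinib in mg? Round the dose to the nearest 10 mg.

200 mg

CrCl = (140 − 46) × 89.6 / (72 × 2.6) = 8422.4 / 187.20 ≈ 45.0 mL/min
CrCl ≈ 45 mL/min → bracket 25–74 mL/min.
80% of 250 mg = 200 mg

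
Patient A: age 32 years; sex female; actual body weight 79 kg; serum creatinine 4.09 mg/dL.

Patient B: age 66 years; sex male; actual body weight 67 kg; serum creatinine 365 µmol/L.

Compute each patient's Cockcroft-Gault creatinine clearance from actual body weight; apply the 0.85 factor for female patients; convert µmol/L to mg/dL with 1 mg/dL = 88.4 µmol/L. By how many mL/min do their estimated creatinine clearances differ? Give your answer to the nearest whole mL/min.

8 mL/min

Patient A: CrCl = (140 − 32) × 79 / (72 × 4.09) × 0.85 = 8532.0 / 294.48 × 0.85 ≈ 24.6 mL/min
Patient B: SCr = 365 / 88.4 = 4.129 mg/dL
Patient B: CrCl = (140 − 66) × 67 / (72 × 4.129) = 4958.0 / 297.29 ≈ 16.7 mL/min
|24.6 − 16.7| = 7.9 mL/min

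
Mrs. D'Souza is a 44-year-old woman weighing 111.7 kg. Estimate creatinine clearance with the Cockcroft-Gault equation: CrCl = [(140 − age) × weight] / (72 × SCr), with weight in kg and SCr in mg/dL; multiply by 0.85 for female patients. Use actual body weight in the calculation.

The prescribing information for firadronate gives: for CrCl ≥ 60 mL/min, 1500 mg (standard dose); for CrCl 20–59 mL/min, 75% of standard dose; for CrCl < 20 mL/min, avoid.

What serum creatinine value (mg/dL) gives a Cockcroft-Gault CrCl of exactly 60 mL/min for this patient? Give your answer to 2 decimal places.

2.11 mg/dL

Standard dose requires CrCl ≥ 60 mL/min.
Set (140 − 44) × 111.7 × 0.85 / (72 × SCr) = 60
SCr = (140 − 44) × 111.7 × 0.85 / (72 × 60) = 2.110 mg/dL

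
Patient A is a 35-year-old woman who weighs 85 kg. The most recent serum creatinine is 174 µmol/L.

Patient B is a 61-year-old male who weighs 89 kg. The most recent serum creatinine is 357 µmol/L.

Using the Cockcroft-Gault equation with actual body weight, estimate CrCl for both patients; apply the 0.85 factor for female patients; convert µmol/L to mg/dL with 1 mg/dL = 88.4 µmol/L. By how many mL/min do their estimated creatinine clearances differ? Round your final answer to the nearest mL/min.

29 mL/min

Patient A: SCr = 174 / 88.4 = 1.968 mg/dL
Patient A: CrCl = (140 − 35) × 85 / (72 × 1.968) × 0.85 = 8925.0 / 141.70 × 0.85 ≈ 53.5 mL/min
Patient B: SCr = 357 / 88.4 = 4.038 mg/dL
Patient B: CrCl = (140 − 61) × 89 / (72 × 4.038) = 7031.0 / 290.74 ≈ 24.2 mL/min
|53.5 − 24.2| = 29.3 mL/min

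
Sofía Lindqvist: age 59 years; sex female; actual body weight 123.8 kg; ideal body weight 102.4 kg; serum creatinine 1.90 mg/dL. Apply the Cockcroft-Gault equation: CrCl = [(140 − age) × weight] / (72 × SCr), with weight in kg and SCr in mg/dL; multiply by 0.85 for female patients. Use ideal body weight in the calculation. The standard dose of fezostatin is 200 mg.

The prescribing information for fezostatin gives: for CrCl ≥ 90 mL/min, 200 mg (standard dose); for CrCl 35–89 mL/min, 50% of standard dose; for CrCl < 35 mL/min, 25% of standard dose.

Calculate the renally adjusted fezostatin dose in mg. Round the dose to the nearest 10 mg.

CrCl = (140 − 59) × 102.4 / (72 × 1.9) × 0.85 = 8294.4 / 136.80 × 0.85 ≈ 51.5 mL/min
CrCl ≈ 52 mL/min → bracket 35–89 mL/min.
50% of 200 mg = 100 mg

100 mg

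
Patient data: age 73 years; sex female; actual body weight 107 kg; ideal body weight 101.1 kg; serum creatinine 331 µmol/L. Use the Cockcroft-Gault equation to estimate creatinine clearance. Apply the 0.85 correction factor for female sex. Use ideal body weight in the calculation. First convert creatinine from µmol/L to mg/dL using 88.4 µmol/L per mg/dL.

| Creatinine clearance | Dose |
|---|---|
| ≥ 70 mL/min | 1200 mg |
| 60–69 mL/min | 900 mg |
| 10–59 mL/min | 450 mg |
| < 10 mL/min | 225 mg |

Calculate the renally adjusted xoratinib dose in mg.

450 mg

SCr = 331 / 88.4 = 3.744 mg/dL
CrCl = (140 − 73) × 101.1 / (72 × 3.744) × 0.85 = 6773.7 / 269.57 × 0.85 ≈ 21.4 mL/min
CrCl ≈ 21 mL/min → bracket 10–59 mL/min.
Dose for this bracket: 450 mg.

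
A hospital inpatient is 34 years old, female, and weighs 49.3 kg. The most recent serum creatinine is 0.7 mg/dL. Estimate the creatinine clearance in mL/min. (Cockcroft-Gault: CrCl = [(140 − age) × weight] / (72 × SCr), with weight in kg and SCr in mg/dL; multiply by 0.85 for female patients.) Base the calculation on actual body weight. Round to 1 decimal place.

CrCl = (140 − 34) × 49.3 / (72 × 0.7) × 0.85 = 5225.8 / 50.40 × 0.85 ≈ 88.1 mL/min

88.1 mL/min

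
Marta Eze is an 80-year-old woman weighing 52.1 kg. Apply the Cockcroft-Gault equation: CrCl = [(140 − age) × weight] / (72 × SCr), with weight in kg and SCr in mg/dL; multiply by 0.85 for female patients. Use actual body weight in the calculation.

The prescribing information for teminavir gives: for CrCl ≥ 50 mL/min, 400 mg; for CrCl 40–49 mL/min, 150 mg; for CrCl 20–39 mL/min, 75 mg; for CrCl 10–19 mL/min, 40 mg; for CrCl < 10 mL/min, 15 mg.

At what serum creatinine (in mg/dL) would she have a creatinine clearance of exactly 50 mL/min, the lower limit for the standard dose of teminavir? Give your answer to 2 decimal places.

0.74 mg/dL

Standard dose requires CrCl ≥ 50 mL/min.
Set (140 − 80) × 52.1 × 0.85 / (72 × SCr) = 50
SCr = (140 − 80) × 52.1 × 0.85 / (72 × 50) = 0.738 mg/dL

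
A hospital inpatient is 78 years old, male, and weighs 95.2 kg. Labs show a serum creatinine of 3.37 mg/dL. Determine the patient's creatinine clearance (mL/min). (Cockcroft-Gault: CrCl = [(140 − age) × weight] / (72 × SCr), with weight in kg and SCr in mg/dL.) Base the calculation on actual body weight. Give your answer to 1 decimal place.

24.3 mL/min

CrCl = (140 − 78) × 95.2 / (72 × 3.37) = 5902.4 / 242.64 ≈ 24.3 mL/min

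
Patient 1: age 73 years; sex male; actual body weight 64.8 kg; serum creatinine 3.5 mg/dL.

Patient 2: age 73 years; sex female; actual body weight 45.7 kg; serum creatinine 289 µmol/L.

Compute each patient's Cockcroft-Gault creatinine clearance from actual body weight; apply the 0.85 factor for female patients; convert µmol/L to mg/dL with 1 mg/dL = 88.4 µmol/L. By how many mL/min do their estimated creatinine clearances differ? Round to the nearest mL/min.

Patient 1: CrCl = (140 − 73) × 64.8 / (72 × 3.5) = 4341.6 / 252.00 ≈ 17.2 mL/min
Patient 2: SCr = 289 / 88.4 = 3.269 mg/dL
Patient 2: CrCl = (140 − 73) × 45.7 / (72 × 3.269) × 0.85 = 3061.9 / 235.37 × 0.85 ≈ 11.1 mL/min
|17.2 − 11.1| = 6.1 mL/min

6 mL/min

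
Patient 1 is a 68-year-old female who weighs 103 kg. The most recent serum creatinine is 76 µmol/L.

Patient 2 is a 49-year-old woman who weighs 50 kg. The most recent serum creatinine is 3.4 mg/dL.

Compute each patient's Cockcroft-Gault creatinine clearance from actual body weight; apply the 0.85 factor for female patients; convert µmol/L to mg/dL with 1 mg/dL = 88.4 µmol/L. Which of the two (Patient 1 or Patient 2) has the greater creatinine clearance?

Patient 1

Patient 1: SCr = 76 / 88.4 = 0.86 mg/dL
Patient 1: CrCl = (140 − 68) × 103 / (72 × 0.86) × 0.85 = 7416.0 / 61.92 × 0.85 ≈ 101.8 mL/min
Patient 2: CrCl = (140 − 49) × 50 / (72 × 3.4) × 0.85 = 4550.0 / 244.80 × 0.85 ≈ 15.8 mL/min
101.8 vs 15.8 mL/min → Patient 1 is higher.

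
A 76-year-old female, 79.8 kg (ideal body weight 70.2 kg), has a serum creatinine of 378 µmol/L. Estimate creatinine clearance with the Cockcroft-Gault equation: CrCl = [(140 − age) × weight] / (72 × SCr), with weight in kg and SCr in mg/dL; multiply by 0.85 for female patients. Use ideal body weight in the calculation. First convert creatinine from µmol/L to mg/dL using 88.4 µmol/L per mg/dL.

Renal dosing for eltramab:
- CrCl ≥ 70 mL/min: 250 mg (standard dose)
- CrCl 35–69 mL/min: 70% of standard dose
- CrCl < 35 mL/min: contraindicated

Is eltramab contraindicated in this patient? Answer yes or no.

yes

SCr = 378 / 88.4 = 4.276 mg/dL
CrCl = (140 − 76) × 70.2 / (72 × 4.276) × 0.85 = 4492.8 / 307.87 × 0.85 ≈ 12.4 mL/min
CrCl ≈ 12 mL/min, which is < 35 mL/min.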